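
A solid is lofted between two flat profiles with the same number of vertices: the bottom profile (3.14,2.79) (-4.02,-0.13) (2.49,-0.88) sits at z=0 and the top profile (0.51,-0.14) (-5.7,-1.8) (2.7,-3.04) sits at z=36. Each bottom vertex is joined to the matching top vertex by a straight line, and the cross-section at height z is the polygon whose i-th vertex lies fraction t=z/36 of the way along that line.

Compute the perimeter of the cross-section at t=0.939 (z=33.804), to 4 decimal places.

Cross-section at t=0.939: each vertex is (1-t)·p0[i] + t·p1[i].
  v1: (1-0.939)·(3.14,2.79) + 0.939·(0.51,-0.14) = (0.6704,0.0387)
  v2: (1-0.939)·(-4.02,-0.13) + 0.939·(-5.7,-1.8) = (-5.5975,-1.6981)
  v3: (1-0.939)·(2.49,-0.88) + 0.939·(2.7,-3.04) = (2.6872,-2.9082)
Perimeter = Σ |v_{i+1} − v_i|:
  edge 1→2: √(-6.2679² + -1.7369²) = 6.5041 (running 6.5041)
  edge 2→3: √(8.2847² + -1.2101²) = 8.3726 (running 14.8768)
  edge 3→1: √(-2.0168² + 2.9470²) = 3.5710 (running 18.4478)
Perimeter = 18.4478

Perimeter at t=0.939: 18.4478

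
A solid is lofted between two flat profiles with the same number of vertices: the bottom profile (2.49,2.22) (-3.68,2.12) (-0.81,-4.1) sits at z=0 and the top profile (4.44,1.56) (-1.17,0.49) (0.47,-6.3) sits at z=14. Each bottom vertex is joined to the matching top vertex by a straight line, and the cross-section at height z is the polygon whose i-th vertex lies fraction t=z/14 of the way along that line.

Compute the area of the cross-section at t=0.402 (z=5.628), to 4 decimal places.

Cross-section at t=0.402: each vertex is (1-t)·p0[i] + t·p1[i].
  v1: (1-0.402)·(2.49,2.22) + 0.402·(4.44,1.56) = (3.2739,1.9547)
  v2: (1-0.402)·(-3.68,2.12) + 0.402·(-1.17,0.49) = (-2.6710,1.4647)
  v3: (1-0.402)·(-0.81,-4.1) + 0.402·(0.47,-6.3) = (-0.2954,-4.9844)
Shoelace sum Σ(x_i·y_{i+1} − x_{i+1}·y_i):
  i=1: 3.2739·1.4647 − -2.6710·1.9547 = +10.0163 (running +10.0163)
  i=2: -2.6710·-4.9844 − -0.2954·1.4647 = +13.7460 (running +23.7623)
  i=3: -0.2954·1.9547 − 3.2739·-4.9844 = +15.7409 (running +39.5032)
Area = |Σ|/2 = |39.5032|/2 = 19.7516

Area at t=0.402: 19.7516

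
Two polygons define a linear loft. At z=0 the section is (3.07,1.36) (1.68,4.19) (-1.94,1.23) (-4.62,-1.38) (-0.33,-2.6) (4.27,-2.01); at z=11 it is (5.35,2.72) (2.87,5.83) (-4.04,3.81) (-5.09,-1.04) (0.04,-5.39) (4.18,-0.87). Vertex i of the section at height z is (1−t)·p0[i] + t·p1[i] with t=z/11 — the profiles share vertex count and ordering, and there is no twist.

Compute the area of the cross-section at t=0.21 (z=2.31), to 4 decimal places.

Cross-section at t=0.21: each vertex is (1-t)·p0[i] + t·p1[i].
  v1: (1-0.21)·(3.07,1.36) + 0.21·(5.35,2.72) = (3.5488,1.6456)
  v2: (1-0.21)·(1.68,4.19) + 0.21·(2.87,5.83) = (1.9299,4.5344)
  v3: (1-0.21)·(-1.94,1.23) + 0.21·(-4.04,3.81) = (-2.3810,1.7718)
  v4: (1-0.21)·(-4.62,-1.38) + 0.21·(-5.09,-1.04) = (-4.7187,-1.3086)
  v5: (1-0.21)·(-0.33,-2.6) + 0.21·(0.04,-5.39) = (-0.2523,-3.1859)
  v6: (1-0.21)·(4.27,-2.01) + 0.21·(4.18,-0.87) = (4.2511,-1.7706)
Shoelace sum Σ(x_i·y_{i+1} − x_{i+1}·y_i):
  i=1: 3.5488·4.5344 − 1.9299·1.6456 = +12.9158 (running +12.9158)
  i=2: 1.9299·1.7718 − -2.3810·4.5344 = +14.2158 (running +27.1316)
  i=3: -2.3810·-1.3086 − -4.7187·1.7718 = +11.4764 (running +38.6080)
  i=4: -4.7187·-3.1859 − -0.2523·-1.3086 = +14.7031 (running +53.3112)
  i=5: -0.2523·-1.7706 − 4.2511·-3.1859 = +13.9903 (running +67.3015)
  i=6: 4.2511·1.6456 − 3.5488·-1.7706 = +13.2791 (running +80.5806)
Area = |Σ|/2 = |80.5806|/2 = 40.2903

Area at t=0.21: 40.2903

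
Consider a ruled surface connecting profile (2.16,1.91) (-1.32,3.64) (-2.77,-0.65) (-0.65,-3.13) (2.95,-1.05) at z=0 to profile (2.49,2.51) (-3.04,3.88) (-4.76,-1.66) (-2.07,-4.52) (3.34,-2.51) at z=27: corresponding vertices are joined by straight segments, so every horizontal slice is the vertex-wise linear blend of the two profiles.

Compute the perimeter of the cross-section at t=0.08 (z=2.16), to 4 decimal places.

Cross-section at t=0.08: each vertex is (1-t)·p0[i] + t·p1[i].
  v1: (1-0.08)·(2.16,1.91) + 0.08·(2.49,2.51) = (2.1864,1.9580)
  v2: (1-0.08)·(-1.32,3.64) + 0.08·(-3.04,3.88) = (-1.4576,3.6592)
  v3: (1-0.08)·(-2.77,-0.65) + 0.08·(-4.76,-1.66) = (-2.9292,-0.7308)
  v4: (1-0.08)·(-0.65,-3.13) + 0.08·(-2.07,-4.52) = (-0.7636,-3.2412)
  v5: (1-0.08)·(2.95,-1.05) + 0.08·(3.34,-2.51) = (2.9812,-1.1668)
Perimeter = Σ |v_{i+1} − v_i|:
  edge 1→2: √(-3.6440² + 1.7012²) = 4.0215 (running 4.0215)
  edge 2→3: √(-1.4716² + -4.3900²) = 4.6301 (running 8.6516)
  edge 3→4: √(2.1656² + -2.5104²) = 3.3154 (running 11.9670)
  edge 4→5: √(3.7448² + 2.0744²) = 4.2810 (running 16.2480)
  edge 5→1: √(-0.7948² + 3.1248²) = 3.2243 (running 19.4723)
Perimeter = 19.4723

Perimeter at t=0.08: 19.4723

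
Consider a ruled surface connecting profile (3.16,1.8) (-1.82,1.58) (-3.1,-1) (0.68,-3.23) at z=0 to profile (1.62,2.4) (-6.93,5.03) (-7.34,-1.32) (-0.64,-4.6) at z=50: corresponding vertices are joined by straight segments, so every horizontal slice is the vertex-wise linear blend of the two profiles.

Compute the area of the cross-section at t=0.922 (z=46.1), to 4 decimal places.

Cross-section at t=0.922: each vertex is (1-t)·p0[i] + t·p1[i].
  v1: (1-0.922)·(3.16,1.8) + 0.922·(1.62,2.4) = (1.7401,2.3532)
  v2: (1-0.922)·(-1.82,1.58) + 0.922·(-6.93,5.03) = (-6.5314,4.7609)
  v3: (1-0.922)·(-3.1,-1) + 0.922·(-7.34,-1.32) = (-7.0093,-1.2950)
  v4: (1-0.922)·(0.68,-3.23) + 0.922·(-0.64,-4.6) = (-0.5370,-4.4931)
Shoelace sum Σ(x_i·y_{i+1} − x_{i+1}·y_i):
  i=1: 1.7401·4.7609 − -6.5314·2.3532 = +23.6543 (running +23.6543)
  i=2: -6.5314·-1.2950 − -7.0093·4.7609 = +41.8289 (running +65.4832)
  i=3: -7.0093·-4.4931 − -0.5370·-1.2950 = +30.7982 (running +96.2814)
  i=4: -0.5370·2.3532 − 1.7401·-4.4931 = +6.5548 (running +102.8362)
Area = |Σ|/2 = |102.8362|/2 = 51.4181

Area at t=0.922: 51.4181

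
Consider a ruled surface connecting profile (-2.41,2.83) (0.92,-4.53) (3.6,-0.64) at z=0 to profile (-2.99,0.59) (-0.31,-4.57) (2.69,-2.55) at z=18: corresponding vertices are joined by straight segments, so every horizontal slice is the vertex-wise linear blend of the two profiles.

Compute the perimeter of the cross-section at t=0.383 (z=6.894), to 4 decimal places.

Perimeter at t=0.383: 18.2104

Cross-section at t=0.383: each vertex is (1-t)·p0[i] + t·p1[i].
  v1: (1-0.383)·(-2.41,2.83) + 0.383·(-2.99,0.59) = (-2.6321,1.9721)
  v2: (1-0.383)·(0.92,-4.53) + 0.383·(-0.31,-4.57) = (0.4489,-4.5453)
  v3: (1-0.383)·(3.6,-0.64) + 0.383·(2.69,-2.55) = (3.2515,-1.3715)
Perimeter = Σ |v_{i+1} − v_i|:
  edge 1→2: √(3.0811² + -6.5174²) = 7.2090 (running 7.2090)
  edge 2→3: √(2.8026² + 3.1738²) = 4.2341 (running 11.4430)
  edge 3→1: √(-5.8836² + 3.3436²) = 6.7673 (running 18.2104)
Perimeter = 18.2104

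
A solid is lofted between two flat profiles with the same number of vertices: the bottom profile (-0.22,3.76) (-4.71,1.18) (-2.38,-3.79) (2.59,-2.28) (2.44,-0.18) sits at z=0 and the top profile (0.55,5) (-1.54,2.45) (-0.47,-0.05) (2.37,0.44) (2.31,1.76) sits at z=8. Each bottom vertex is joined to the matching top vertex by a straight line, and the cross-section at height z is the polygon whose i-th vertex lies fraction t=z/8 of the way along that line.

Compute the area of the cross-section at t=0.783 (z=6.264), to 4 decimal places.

Area at t=0.783: 15.7845

Cross-section at t=0.783: each vertex is (1-t)·p0[i] + t·p1[i].
  v1: (1-0.783)·(-0.22,3.76) + 0.783·(0.55,5) = (0.3829,4.7309)
  v2: (1-0.783)·(-4.71,1.18) + 0.783·(-1.54,2.45) = (-2.2279,2.1744)
  v3: (1-0.783)·(-2.38,-3.79) + 0.783·(-0.47,-0.05) = (-0.8845,-0.8616)
  v4: (1-0.783)·(2.59,-2.28) + 0.783·(2.37,0.44) = (2.4177,-0.1502)
  v5: (1-0.783)·(2.44,-0.18) + 0.783·(2.31,1.76) = (2.3382,1.3390)
Shoelace sum Σ(x_i·y_{i+1} − x_{i+1}·y_i):
  i=1: 0.3829·2.1744 − -2.2279·4.7309 = +11.3726 (running +11.3726)
  i=2: -2.2279·-0.8616 − -0.8845·2.1744 = +3.8427 (running +15.2153)
  i=3: -0.8845·-0.1502 − 2.4177·-0.8616 = +2.2160 (running +17.4312)
  i=4: 2.4177·1.3390 − 2.3382·-0.1502 = +3.5887 (running +21.0199)
  i=5: 2.3382·4.7309 − 0.3829·1.3390 = +10.5492 (running +31.5691)
Area = |Σ|/2 = |31.5691|/2 = 15.7845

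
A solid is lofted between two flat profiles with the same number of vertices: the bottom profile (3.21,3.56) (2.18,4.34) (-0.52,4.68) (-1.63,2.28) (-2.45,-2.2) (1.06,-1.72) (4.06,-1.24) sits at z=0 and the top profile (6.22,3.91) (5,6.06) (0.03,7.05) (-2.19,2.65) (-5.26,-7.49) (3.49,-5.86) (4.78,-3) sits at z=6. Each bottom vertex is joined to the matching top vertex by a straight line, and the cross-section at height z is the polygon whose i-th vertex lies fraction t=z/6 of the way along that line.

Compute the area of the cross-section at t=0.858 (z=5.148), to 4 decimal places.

Area at t=0.858: 92.4023

Cross-section at t=0.858: each vertex is (1-t)·p0[i] + t·p1[i].
  v1: (1-0.858)·(3.21,3.56) + 0.858·(6.22,3.91) = (5.7926,3.8603)
  v2: (1-0.858)·(2.18,4.34) + 0.858·(5,6.06) = (4.5996,5.8158)
  v3: (1-0.858)·(-0.52,4.68) + 0.858·(0.03,7.05) = (-0.0481,6.7135)
  v4: (1-0.858)·(-1.63,2.28) + 0.858·(-2.19,2.65) = (-2.1105,2.5975)
  v5: (1-0.858)·(-2.45,-2.2) + 0.858·(-5.26,-7.49) = (-4.8610,-6.7388)
  v6: (1-0.858)·(1.06,-1.72) + 0.858·(3.49,-5.86) = (3.1449,-5.2721)
  v7: (1-0.858)·(4.06,-1.24) + 0.858·(4.78,-3) = (4.6778,-2.7501)
Shoelace sum Σ(x_i·y_{i+1} − x_{i+1}·y_i):
  i=1: 5.7926·5.8158 − 4.5996·3.8603 = +15.9326 (running +15.9326)
  i=2: 4.5996·6.7135 − -0.0481·5.8158 = +31.1587 (running +47.0913)
  i=3: -0.0481·2.5975 − -2.1105·6.7135 = +14.0437 (running +61.1350)
  i=4: -2.1105·-6.7388 − -4.8610·2.5975 = +26.8483 (running +87.9833)
  i=5: -4.8610·-5.2721 − 3.1449·-6.7388 = +46.8209 (running +134.8042)
  i=6: 3.1449·-2.7501 − 4.6778·-5.2721 = +16.0129 (running +150.8170)
  i=7: 4.6778·3.8603 − 5.7926·-2.7501 = +33.9876 (running +184.8047)
Area = |Σ|/2 = |184.8047|/2 = 92.4023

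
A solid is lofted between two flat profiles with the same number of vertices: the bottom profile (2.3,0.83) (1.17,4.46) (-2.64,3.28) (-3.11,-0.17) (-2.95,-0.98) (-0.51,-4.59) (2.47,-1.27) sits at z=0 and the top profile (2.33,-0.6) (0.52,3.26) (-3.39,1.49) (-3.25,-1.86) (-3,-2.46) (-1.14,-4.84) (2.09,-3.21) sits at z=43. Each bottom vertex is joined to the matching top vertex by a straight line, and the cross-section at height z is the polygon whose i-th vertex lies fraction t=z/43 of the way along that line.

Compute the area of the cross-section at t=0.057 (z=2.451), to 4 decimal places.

Area at t=0.057: 33.9246

Cross-section at t=0.057: each vertex is (1-t)·p0[i] + t·p1[i].
  v1: (1-0.057)·(2.3,0.83) + 0.057·(2.33,-0.6) = (2.3017,0.7485)
  v2: (1-0.057)·(1.17,4.46) + 0.057·(0.52,3.26) = (1.1329,4.3916)
  v3: (1-0.057)·(-2.64,3.28) + 0.057·(-3.39,1.49) = (-2.6828,3.1780)
  v4: (1-0.057)·(-3.11,-0.17) + 0.057·(-3.25,-1.86) = (-3.1180,-0.2663)
  v5: (1-0.057)·(-2.95,-0.98) + 0.057·(-3,-2.46) = (-2.9528,-1.0644)
  v6: (1-0.057)·(-0.51,-4.59) + 0.057·(-1.14,-4.84) = (-0.5459,-4.6042)
  v7: (1-0.057)·(2.47,-1.27) + 0.057·(2.09,-3.21) = (2.4483,-1.3806)
Shoelace sum Σ(x_i·y_{i+1} − x_{i+1}·y_i):
  i=1: 2.3017·4.3916 − 1.1329·0.7485 = +9.2602 (running +9.2602)
  i=2: 1.1329·3.1780 − -2.6828·4.3916 = +15.3820 (running +24.6422)
  i=3: -2.6828·-0.2663 − -3.1180·3.1780 = +10.6233 (running +35.2656)
  i=4: -3.1180·-1.0644 − -2.9528·-0.2663 = +2.5322 (running +37.7978)
  i=5: -2.9528·-4.6042 − -0.5459·-1.0644 = +13.0146 (running +50.8124)
  i=6: -0.5459·-1.3806 − 2.4483·-4.6042 = +12.0264 (running +62.8389)
  i=7: 2.4483·0.7485 − 2.3017·-1.3806 = +5.0103 (running +67.8491)
Area = |Σ|/2 = |67.8491|/2 = 33.9246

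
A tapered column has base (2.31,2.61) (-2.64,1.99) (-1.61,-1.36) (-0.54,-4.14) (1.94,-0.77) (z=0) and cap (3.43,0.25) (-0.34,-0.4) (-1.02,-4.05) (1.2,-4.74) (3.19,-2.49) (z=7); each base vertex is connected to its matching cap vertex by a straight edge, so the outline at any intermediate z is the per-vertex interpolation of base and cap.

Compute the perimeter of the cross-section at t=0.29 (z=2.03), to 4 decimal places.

Cross-section at t=0.29: each vertex is (1-t)·p0[i] + t·p1[i].
  v1: (1-0.29)·(2.31,2.61) + 0.29·(3.43,0.25) = (2.6348,1.9256)
  v2: (1-0.29)·(-2.64,1.99) + 0.29·(-0.34,-0.4) = (-1.9730,1.2969)
  v3: (1-0.29)·(-1.61,-1.36) + 0.29·(-1.02,-4.05) = (-1.4389,-2.1401)
  v4: (1-0.29)·(-0.54,-4.14) + 0.29·(1.2,-4.74) = (-0.0354,-4.3140)
  v5: (1-0.29)·(1.94,-0.77) + 0.29·(3.19,-2.49) = (2.3025,-1.2688)
Perimeter = Σ |v_{i+1} − v_i|:
  edge 1→2: √(-4.6078² + -0.6287²) = 4.6505 (running 4.6505)
  edge 2→3: √(0.5341² + -3.4370²) = 3.4783 (running 8.1287)
  edge 3→4: √(1.4035² + -2.1739²) = 2.5876 (running 10.7163)
  edge 4→5: √(2.3379² + 3.0452²) = 3.8391 (running 14.5555)
  edge 5→1: √(0.3323² + 3.1944²) = 3.2116 (running 17.7671)
Perimeter = 17.7671

Perimeter at t=0.29: 17.7671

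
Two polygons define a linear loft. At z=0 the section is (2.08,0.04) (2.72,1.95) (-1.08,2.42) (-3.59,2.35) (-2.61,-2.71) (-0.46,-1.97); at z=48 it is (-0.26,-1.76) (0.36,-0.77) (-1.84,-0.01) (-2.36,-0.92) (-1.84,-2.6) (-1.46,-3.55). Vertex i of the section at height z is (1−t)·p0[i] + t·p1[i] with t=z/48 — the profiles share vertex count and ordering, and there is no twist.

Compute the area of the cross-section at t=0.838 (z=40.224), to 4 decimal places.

Area at t=0.838: 6.8636

Cross-section at t=0.838: each vertex is (1-t)·p0[i] + t·p1[i].
  v1: (1-0.838)·(2.08,0.04) + 0.838·(-0.26,-1.76) = (0.1191,-1.4684)
  v2: (1-0.838)·(2.72,1.95) + 0.838·(0.36,-0.77) = (0.7423,-0.3294)
  v3: (1-0.838)·(-1.08,2.42) + 0.838·(-1.84,-0.01) = (-1.7169,0.3837)
  v4: (1-0.838)·(-3.59,2.35) + 0.838·(-2.36,-0.92) = (-2.5593,-0.3903)
  v5: (1-0.838)·(-2.61,-2.71) + 0.838·(-1.84,-2.6) = (-1.9647,-2.6178)
  v6: (1-0.838)·(-0.46,-1.97) + 0.838·(-1.46,-3.55) = (-1.2980,-3.2940)
Shoelace sum Σ(x_i·y_{i+1} − x_{i+1}·y_i):
  i=1: 0.1191·-0.3294 − 0.7423·-1.4684 = +1.0508 (running +1.0508)
  i=2: 0.7423·0.3837 − -1.7169·-0.3294 = -0.2807 (running +0.7701)
  i=3: -1.7169·-0.3903 − -2.5593·0.3837 = +1.6519 (running +2.4220)
  i=4: -2.5593·-2.6178 − -1.9647·-0.3903 = +5.9329 (running +8.3550)
  i=5: -1.9647·-3.2940 − -1.2980·-2.6178 = +3.0740 (running +11.4290)
  i=6: -1.2980·-1.4684 − 0.1191·-3.2940 = +2.2982 (running +13.7272)
Area = |Σ|/2 = |13.7272|/2 = 6.8636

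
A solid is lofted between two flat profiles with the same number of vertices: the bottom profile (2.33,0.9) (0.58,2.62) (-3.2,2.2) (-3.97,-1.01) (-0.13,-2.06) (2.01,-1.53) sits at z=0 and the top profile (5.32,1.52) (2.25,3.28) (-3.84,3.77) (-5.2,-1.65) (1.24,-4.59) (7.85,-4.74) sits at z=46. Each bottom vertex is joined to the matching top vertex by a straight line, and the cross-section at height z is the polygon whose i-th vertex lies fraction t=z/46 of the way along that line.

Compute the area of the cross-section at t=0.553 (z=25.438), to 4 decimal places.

Cross-section at t=0.553: each vertex is (1-t)·p0[i] + t·p1[i].
  v1: (1-0.553)·(2.33,0.9) + 0.553·(5.32,1.52) = (3.9835,1.2429)
  v2: (1-0.553)·(0.58,2.62) + 0.553·(2.25,3.28) = (1.5035,2.9850)
  v3: (1-0.553)·(-3.2,2.2) + 0.553·(-3.84,3.77) = (-3.5539,3.0682)
  v4: (1-0.553)·(-3.97,-1.01) + 0.553·(-5.2,-1.65) = (-4.6502,-1.3639)
  v5: (1-0.553)·(-0.13,-2.06) + 0.553·(1.24,-4.59) = (0.6276,-3.4591)
  v6: (1-0.553)·(2.01,-1.53) + 0.553·(7.85,-4.74) = (5.2395,-3.3051)
Shoelace sum Σ(x_i·y_{i+1} − x_{i+1}·y_i):
  i=1: 3.9835·2.9850 − 1.5035·1.2429 = +10.0219 (running +10.0219)
  i=2: 1.5035·3.0682 − -3.5539·2.9850 = +15.2215 (running +25.2434)
  i=3: -3.5539·-1.3639 − -4.6502·3.0682 = +19.1150 (running +44.3584)
  i=4: -4.6502·-3.4591 − 0.6276·-1.3639 = +16.9414 (running +61.2998)
  i=5: 0.6276·-3.3051 − 5.2395·-3.4591 = +16.0496 (running +77.3495)
  i=6: 5.2395·1.2429 − 3.9835·-3.3051 = +19.6779 (running +97.0274)
Area = |Σ|/2 = |97.0274|/2 = 48.5137

Area at t=0.553: 48.5137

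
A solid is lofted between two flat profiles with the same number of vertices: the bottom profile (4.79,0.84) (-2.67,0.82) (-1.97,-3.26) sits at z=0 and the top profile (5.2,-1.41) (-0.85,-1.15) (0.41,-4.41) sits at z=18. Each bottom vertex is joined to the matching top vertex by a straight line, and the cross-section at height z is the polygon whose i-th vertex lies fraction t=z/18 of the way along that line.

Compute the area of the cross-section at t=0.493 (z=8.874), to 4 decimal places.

Area at t=0.493: 12.3753

Cross-section at t=0.493: each vertex is (1-t)·p0[i] + t·p1[i].
  v1: (1-0.493)·(4.79,0.84) + 0.493·(5.2,-1.41) = (4.9921,-0.2692)
  v2: (1-0.493)·(-2.67,0.82) + 0.493·(-0.85,-1.15) = (-1.7727,-0.1512)
  v3: (1-0.493)·(-1.97,-3.26) + 0.493·(0.41,-4.41) = (-0.7967,-3.8270)
Shoelace sum Σ(x_i·y_{i+1} − x_{i+1}·y_i):
  i=1: 4.9921·-0.1512 − -1.7727·-0.2692 = -1.2322 (running -1.2322)
  i=2: -1.7727·-3.8270 − -0.7967·-0.1512 = +6.6637 (running +5.4316)
  i=3: -0.7967·-0.2692 − 4.9921·-3.8270 = +19.3191 (running +24.7507)
Area = |Σ|/2 = |24.7507|/2 = 12.3753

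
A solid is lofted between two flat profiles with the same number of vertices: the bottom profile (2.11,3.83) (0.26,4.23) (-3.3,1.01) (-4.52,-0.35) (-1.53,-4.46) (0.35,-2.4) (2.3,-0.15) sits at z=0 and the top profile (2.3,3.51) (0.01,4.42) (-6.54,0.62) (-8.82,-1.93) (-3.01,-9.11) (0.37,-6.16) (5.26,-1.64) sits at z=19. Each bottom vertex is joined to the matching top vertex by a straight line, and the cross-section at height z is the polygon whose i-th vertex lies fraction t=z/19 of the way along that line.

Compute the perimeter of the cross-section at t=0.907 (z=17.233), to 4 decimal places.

Perimeter at t=0.907: 38.1978

Cross-section at t=0.907: each vertex is (1-t)·p0[i] + t·p1[i].
  v1: (1-0.907)·(2.11,3.83) + 0.907·(2.3,3.51) = (2.2823,3.5398)
  v2: (1-0.907)·(0.26,4.23) + 0.907·(0.01,4.42) = (0.0332,4.4023)
  v3: (1-0.907)·(-3.3,1.01) + 0.907·(-6.54,0.62) = (-6.2387,0.6563)
  v4: (1-0.907)·(-4.52,-0.35) + 0.907·(-8.82,-1.93) = (-8.4201,-1.7831)
  v5: (1-0.907)·(-1.53,-4.46) + 0.907·(-3.01,-9.11) = (-2.8724,-8.6776)
  v6: (1-0.907)·(0.35,-2.4) + 0.907·(0.37,-6.16) = (0.3681,-5.8103)
  v7: (1-0.907)·(2.3,-0.15) + 0.907·(5.26,-1.64) = (4.9847,-1.5014)
Perimeter = Σ |v_{i+1} − v_i|:
  edge 1→2: √(-2.2491² + 0.8626²) = 2.4088 (running 2.4088)
  edge 2→3: √(-6.2719² + -3.7461²) = 7.3055 (running 9.7143)
  edge 3→4: √(-2.1814² + -2.4393²) = 3.2724 (running 12.9867)
  edge 4→5: √(5.5477² + -6.8945²) = 8.8494 (running 21.8361)
  edge 5→6: √(3.2405² + 2.8672²) = 4.3269 (running 26.1630)
  edge 6→7: √(4.6166² + 4.3089²) = 6.3150 (running 32.4780)
  edge 7→1: √(-2.7024² + 5.0412²) = 5.7198 (running 38.1978)
Perimeter = 38.1978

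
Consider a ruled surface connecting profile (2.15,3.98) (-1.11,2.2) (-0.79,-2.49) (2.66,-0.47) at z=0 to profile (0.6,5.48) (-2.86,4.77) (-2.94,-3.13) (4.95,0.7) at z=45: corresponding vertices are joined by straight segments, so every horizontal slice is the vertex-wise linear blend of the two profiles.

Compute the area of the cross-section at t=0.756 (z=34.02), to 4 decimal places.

Cross-section at t=0.756: each vertex is (1-t)·p0[i] + t·p1[i].
  v1: (1-0.756)·(2.15,3.98) + 0.756·(0.6,5.48) = (0.9782,5.1140)
  v2: (1-0.756)·(-1.11,2.2) + 0.756·(-2.86,4.77) = (-2.4330,4.1429)
  v3: (1-0.756)·(-0.79,-2.49) + 0.756·(-2.94,-3.13) = (-2.4154,-2.9738)
  v4: (1-0.756)·(2.66,-0.47) + 0.756·(4.95,0.7) = (4.3912,0.4145)
Shoelace sum Σ(x_i·y_{i+1} − x_{i+1}·y_i):
  i=1: 0.9782·4.1429 − -2.4330·5.1140 = +16.4950 (running +16.4950)
  i=2: -2.4330·-2.9738 − -2.4154·4.1429 = +17.2422 (running +33.7371)
  i=3: -2.4154·0.4145 − 4.3912·-2.9738 = +12.0576 (running +45.7947)
  i=4: 4.3912·5.1140 − 0.9782·0.4145 = +22.0513 (running +67.8461)
Area = |Σ|/2 = |67.8461|/2 = 33.9230

Area at t=0.756: 33.9230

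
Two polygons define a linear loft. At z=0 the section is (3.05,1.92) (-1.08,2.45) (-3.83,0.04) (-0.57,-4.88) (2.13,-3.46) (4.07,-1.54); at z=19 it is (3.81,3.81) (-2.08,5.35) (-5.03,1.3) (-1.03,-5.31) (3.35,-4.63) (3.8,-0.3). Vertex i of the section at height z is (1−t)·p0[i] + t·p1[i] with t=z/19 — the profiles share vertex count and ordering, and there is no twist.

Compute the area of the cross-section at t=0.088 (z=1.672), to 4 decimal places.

Area at t=0.088: 39.0403

Cross-section at t=0.088: each vertex is (1-t)·p0[i] + t·p1[i].
  v1: (1-0.088)·(3.05,1.92) + 0.088·(3.81,3.81) = (3.1169,2.0863)
  v2: (1-0.088)·(-1.08,2.45) + 0.088·(-2.08,5.35) = (-1.1680,2.7052)
  v3: (1-0.088)·(-3.83,0.04) + 0.088·(-5.03,1.3) = (-3.9356,0.1509)
  v4: (1-0.088)·(-0.57,-4.88) + 0.088·(-1.03,-5.31) = (-0.6105,-4.9178)
  v5: (1-0.088)·(2.13,-3.46) + 0.088·(3.35,-4.63) = (2.2374,-3.5630)
  v6: (1-0.088)·(4.07,-1.54) + 0.088·(3.8,-0.3) = (4.0462,-1.4309)
Shoelace sum Σ(x_i·y_{i+1} − x_{i+1}·y_i):
  i=1: 3.1169·2.7052 − -1.1680·2.0863 = +10.8686 (running +10.8686)
  i=2: -1.1680·0.1509 − -3.9356·2.7052 = +10.4704 (running +21.3390)
  i=3: -3.9356·-4.9178 − -0.6105·0.1509 = +19.4468 (running +40.7857)
  i=4: -0.6105·-3.5630 − 2.2374·-4.9178 = +13.1781 (running +53.9638)
  i=5: 2.2374·-1.4309 − 4.0462·-3.5630 = +11.2152 (running +65.1790)
  i=6: 4.0462·2.0863 − 3.1169·-1.4309 = +12.9016 (running +78.0806)
Area = |Σ|/2 = |78.0806|/2 = 39.0403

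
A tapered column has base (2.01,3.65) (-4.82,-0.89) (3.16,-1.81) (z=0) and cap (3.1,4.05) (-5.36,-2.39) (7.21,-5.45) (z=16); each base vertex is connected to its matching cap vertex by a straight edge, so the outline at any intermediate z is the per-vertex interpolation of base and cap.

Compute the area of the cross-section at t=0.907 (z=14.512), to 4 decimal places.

Area at t=0.907: 49.9131

Cross-section at t=0.907: each vertex is (1-t)·p0[i] + t·p1[i].
  v1: (1-0.907)·(2.01,3.65) + 0.907·(3.1,4.05) = (2.9986,4.0128)
  v2: (1-0.907)·(-4.82,-0.89) + 0.907·(-5.36,-2.39) = (-5.3098,-2.2505)
  v3: (1-0.907)·(3.16,-1.81) + 0.907·(7.21,-5.45) = (6.8334,-5.1115)
Shoelace sum Σ(x_i·y_{i+1} − x_{i+1}·y_i):
  i=1: 2.9986·-2.2505 − -5.3098·4.0128 = +14.5587 (running +14.5587)
  i=2: -5.3098·-5.1115 − 6.8334·-2.2505 = +42.5193 (running +57.0780)
  i=3: 6.8334·4.0128 − 2.9986·-5.1115 = +42.7483 (running +99.8263)
Area = |Σ|/2 = |99.8263|/2 = 49.9131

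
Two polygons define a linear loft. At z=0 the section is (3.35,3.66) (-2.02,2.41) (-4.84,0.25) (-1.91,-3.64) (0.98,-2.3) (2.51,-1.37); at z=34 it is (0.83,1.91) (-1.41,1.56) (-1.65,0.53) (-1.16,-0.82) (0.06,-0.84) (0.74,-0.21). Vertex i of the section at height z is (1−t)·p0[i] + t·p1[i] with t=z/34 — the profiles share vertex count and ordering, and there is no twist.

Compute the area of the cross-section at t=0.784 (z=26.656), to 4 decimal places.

Area at t=0.784: 9.7586

Cross-section at t=0.784: each vertex is (1-t)·p0[i] + t·p1[i].
  v1: (1-0.784)·(3.35,3.66) + 0.784·(0.83,1.91) = (1.3743,2.2880)
  v2: (1-0.784)·(-2.02,2.41) + 0.784·(-1.41,1.56) = (-1.5418,1.7436)
  v3: (1-0.784)·(-4.84,0.25) + 0.784·(-1.65,0.53) = (-2.3390,0.4695)
  v4: (1-0.784)·(-1.91,-3.64) + 0.784·(-1.16,-0.82) = (-1.3220,-1.4291)
  v5: (1-0.784)·(0.98,-2.3) + 0.784·(0.06,-0.84) = (0.2587,-1.1554)
  v6: (1-0.784)·(2.51,-1.37) + 0.784·(0.74,-0.21) = (1.1223,-0.4606)
Shoelace sum Σ(x_i·y_{i+1} − x_{i+1}·y_i):
  i=1: 1.3743·1.7436 − -1.5418·2.2880 = +5.9238 (running +5.9238)
  i=2: -1.5418·0.4695 − -2.3390·1.7436 = +3.3545 (running +9.2783)
  i=3: -2.3390·-1.4291 − -1.3220·0.4695 = +3.9635 (running +13.2417)
  i=4: -1.3220·-1.1554 − 0.2587·-1.4291 = +1.8971 (running +15.1389)
  i=5: 0.2587·-0.4606 − 1.1223·-1.1554 = +1.1775 (running +16.3164)
  i=6: 1.1223·2.2880 − 1.3743·-0.4606 = +3.2008 (running +19.5172)
Area = |Σ|/2 = |19.5172|/2 = 9.7586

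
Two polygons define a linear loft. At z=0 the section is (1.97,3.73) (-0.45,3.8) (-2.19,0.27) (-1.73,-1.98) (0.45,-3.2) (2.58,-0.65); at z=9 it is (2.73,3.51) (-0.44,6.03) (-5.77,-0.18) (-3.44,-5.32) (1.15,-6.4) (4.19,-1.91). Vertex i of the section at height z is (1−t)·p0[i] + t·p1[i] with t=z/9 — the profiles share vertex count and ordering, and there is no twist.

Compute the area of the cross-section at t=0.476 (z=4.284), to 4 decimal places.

Area at t=0.476: 45.2916

Cross-section at t=0.476: each vertex is (1-t)·p0[i] + t·p1[i].
  v1: (1-0.476)·(1.97,3.73) + 0.476·(2.73,3.51) = (2.3318,3.6253)
  v2: (1-0.476)·(-0.45,3.8) + 0.476·(-0.44,6.03) = (-0.4452,4.8615)
  v3: (1-0.476)·(-2.19,0.27) + 0.476·(-5.77,-0.18) = (-3.8941,0.0558)
  v4: (1-0.476)·(-1.73,-1.98) + 0.476·(-3.44,-5.32) = (-2.5440,-3.5698)
  v5: (1-0.476)·(0.45,-3.2) + 0.476·(1.15,-6.4) = (0.7832,-4.7232)
  v6: (1-0.476)·(2.58,-0.65) + 0.476·(4.19,-1.91) = (3.3464,-1.2498)
Shoelace sum Σ(x_i·y_{i+1} − x_{i+1}·y_i):
  i=1: 2.3318·4.8615 − -0.4452·3.6253 = +12.9499 (running +12.9499)
  i=2: -0.4452·0.0558 − -3.8941·4.8615 = +18.9061 (running +31.8561)
  i=3: -3.8941·-3.5698 − -2.5440·0.0558 = +14.0432 (running +45.8993)
  i=4: -2.5440·-4.7232 − 0.7832·-3.5698 = +14.8115 (running +60.7108)
  i=5: 0.7832·-1.2498 − 3.3464·-4.7232 = +14.8267 (running +75.5375)
  i=6: 3.3464·3.6253 − 2.3318·-1.2498 = +15.0456 (running +90.5831)
Area = |Σ|/2 = |90.5831|/2 = 45.2916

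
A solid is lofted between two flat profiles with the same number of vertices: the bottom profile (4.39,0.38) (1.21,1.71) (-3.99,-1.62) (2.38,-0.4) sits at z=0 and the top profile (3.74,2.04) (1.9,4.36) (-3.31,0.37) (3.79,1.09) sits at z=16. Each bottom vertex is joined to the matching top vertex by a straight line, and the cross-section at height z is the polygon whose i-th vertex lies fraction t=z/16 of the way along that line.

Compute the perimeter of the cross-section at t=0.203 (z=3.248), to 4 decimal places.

Perimeter at t=0.203: 17.9378

Cross-section at t=0.203: each vertex is (1-t)·p0[i] + t·p1[i].
  v1: (1-0.203)·(4.39,0.38) + 0.203·(3.74,2.04) = (4.2580,0.7170)
  v2: (1-0.203)·(1.21,1.71) + 0.203·(1.9,4.36) = (1.3501,2.2479)
  v3: (1-0.203)·(-3.99,-1.62) + 0.203·(-3.31,0.37) = (-3.8520,-1.2160)
  v4: (1-0.203)·(2.38,-0.4) + 0.203·(3.79,1.09) = (2.6662,-0.0975)
Perimeter = Σ |v_{i+1} − v_i|:
  edge 1→2: √(-2.9080² + 1.5310²) = 3.2864 (running 3.2864)
  edge 2→3: √(-5.2020² + -3.4640²) = 6.2498 (running 9.5362)
  edge 3→4: √(6.5182² + 1.1185²) = 6.6135 (running 16.1496)
  edge 4→1: √(1.5918² + 0.8145²) = 1.7881 (running 17.9378)
Perimeter = 17.9378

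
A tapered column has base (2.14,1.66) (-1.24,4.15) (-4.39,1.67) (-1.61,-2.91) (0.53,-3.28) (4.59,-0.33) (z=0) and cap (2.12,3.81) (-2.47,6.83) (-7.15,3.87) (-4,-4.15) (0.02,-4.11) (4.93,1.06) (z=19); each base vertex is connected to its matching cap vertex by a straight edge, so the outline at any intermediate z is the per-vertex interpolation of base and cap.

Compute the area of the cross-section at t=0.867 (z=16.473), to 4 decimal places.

Area at t=0.867: 73.8892

Cross-section at t=0.867: each vertex is (1-t)·p0[i] + t·p1[i].
  v1: (1-0.867)·(2.14,1.66) + 0.867·(2.12,3.81) = (2.1227,3.5240)
  v2: (1-0.867)·(-1.24,4.15) + 0.867·(-2.47,6.83) = (-2.3064,6.4736)
  v3: (1-0.867)·(-4.39,1.67) + 0.867·(-7.15,3.87) = (-6.7829,3.5774)
  v4: (1-0.867)·(-1.61,-2.91) + 0.867·(-4,-4.15) = (-3.6821,-3.9851)
  v5: (1-0.867)·(0.53,-3.28) + 0.867·(0.02,-4.11) = (0.0878,-3.9996)
  v6: (1-0.867)·(4.59,-0.33) + 0.867·(4.93,1.06) = (4.8848,0.8751)
Shoelace sum Σ(x_i·y_{i+1} − x_{i+1}·y_i):
  i=1: 2.1227·6.4736 − -2.3064·3.5240 = +21.8691 (running +21.8691)
  i=2: -2.3064·3.5774 − -6.7829·6.4736 = +35.6587 (running +57.5278)
  i=3: -6.7829·-3.9851 − -3.6821·3.5774 = +40.2029 (running +97.7307)
  i=4: -3.6821·-3.9996 − 0.0878·-3.9851 = +15.0771 (running +112.8078)
  i=5: 0.0878·0.8751 − 4.8848·-3.9996 = +19.6141 (running +132.4219)
  i=6: 4.8848·3.5240 − 2.1227·0.8751 = +15.3566 (running +147.7785)
Area = |Σ|/2 = |147.7785|/2 = 73.8892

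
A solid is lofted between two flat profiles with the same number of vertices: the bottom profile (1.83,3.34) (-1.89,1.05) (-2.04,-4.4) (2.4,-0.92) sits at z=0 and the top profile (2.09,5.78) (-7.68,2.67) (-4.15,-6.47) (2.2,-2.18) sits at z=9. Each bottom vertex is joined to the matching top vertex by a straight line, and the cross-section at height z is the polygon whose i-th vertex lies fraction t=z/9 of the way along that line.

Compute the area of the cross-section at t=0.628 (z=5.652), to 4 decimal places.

Area at t=0.628: 51.3583

Cross-section at t=0.628: each vertex is (1-t)·p0[i] + t·p1[i].
  v1: (1-0.628)·(1.83,3.34) + 0.628·(2.09,5.78) = (1.9933,4.8723)
  v2: (1-0.628)·(-1.89,1.05) + 0.628·(-7.68,2.67) = (-5.5261,2.0674)
  v3: (1-0.628)·(-2.04,-4.4) + 0.628·(-4.15,-6.47) = (-3.3651,-5.7000)
  v4: (1-0.628)·(2.4,-0.92) + 0.628·(2.2,-2.18) = (2.2744,-1.7113)
Shoelace sum Σ(x_i·y_{i+1} − x_{i+1}·y_i):
  i=1: 1.9933·2.0674 − -5.5261·4.8723 = +31.0459 (running +31.0459)
  i=2: -5.5261·-5.7000 − -3.3651·2.0674 = +38.4555 (running +69.5013)
  i=3: -3.3651·-1.7113 − 2.2744·-5.7000 = +18.7226 (running +88.2239)
  i=4: 2.2744·4.8723 − 1.9933·-1.7113 = +14.4927 (running +102.7166)
Area = |Σ|/2 = |102.7166|/2 = 51.3583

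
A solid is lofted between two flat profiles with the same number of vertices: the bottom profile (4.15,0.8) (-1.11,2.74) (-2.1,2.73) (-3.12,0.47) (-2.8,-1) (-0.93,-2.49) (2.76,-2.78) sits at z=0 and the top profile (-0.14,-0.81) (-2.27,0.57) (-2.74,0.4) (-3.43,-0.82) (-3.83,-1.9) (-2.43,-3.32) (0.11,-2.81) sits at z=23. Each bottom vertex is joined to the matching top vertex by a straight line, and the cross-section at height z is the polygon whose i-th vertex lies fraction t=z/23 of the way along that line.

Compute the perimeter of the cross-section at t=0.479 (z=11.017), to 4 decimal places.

Cross-section at t=0.479: each vertex is (1-t)·p0[i] + t·p1[i].
  v1: (1-0.479)·(4.15,0.8) + 0.479·(-0.14,-0.81) = (2.0951,0.0288)
  v2: (1-0.479)·(-1.11,2.74) + 0.479·(-2.27,0.57) = (-1.6656,1.7006)
  v3: (1-0.479)·(-2.1,2.73) + 0.479·(-2.74,0.4) = (-2.4066,1.6139)
  v4: (1-0.479)·(-3.12,0.47) + 0.479·(-3.43,-0.82) = (-3.2685,-0.1479)
  v5: (1-0.479)·(-2.8,-1) + 0.479·(-3.83,-1.9) = (-3.2934,-1.4311)
  v6: (1-0.479)·(-0.93,-2.49) + 0.479·(-2.43,-3.32) = (-1.6485,-2.8876)
  v7: (1-0.479)·(2.76,-2.78) + 0.479·(0.11,-2.81) = (1.4906,-2.7944)
Perimeter = Σ |v_{i+1} − v_i|:
  edge 1→2: √(-3.7607² + 1.6718²) = 4.1156 (running 4.1156)
  edge 2→3: √(-0.7409² + -0.0866²) = 0.7460 (running 4.8615)
  edge 3→4: √(-0.8619² + -1.7618²) = 1.9614 (running 6.8229)
  edge 4→5: √(-0.0249² + -1.2832²) = 1.2834 (running 8.1063)
  edge 5→6: √(1.6449² + -1.4565²) = 2.1970 (running 10.3034)
  edge 6→7: √(3.1391² + 0.0932²) = 3.1405 (running 13.4439)
  edge 7→1: √(0.6044² + 2.8232²) = 2.8872 (running 16.3311)
Perimeter = 16.3311

Perimeter at t=0.479: 16.3311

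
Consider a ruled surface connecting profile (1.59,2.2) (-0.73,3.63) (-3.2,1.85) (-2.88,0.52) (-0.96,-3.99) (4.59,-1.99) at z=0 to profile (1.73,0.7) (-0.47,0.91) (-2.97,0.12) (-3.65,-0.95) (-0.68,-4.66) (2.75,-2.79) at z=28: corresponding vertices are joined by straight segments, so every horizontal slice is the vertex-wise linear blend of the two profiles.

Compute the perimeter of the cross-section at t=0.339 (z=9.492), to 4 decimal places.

Cross-section at t=0.339: each vertex is (1-t)·p0[i] + t·p1[i].
  v1: (1-0.339)·(1.59,2.2) + 0.339·(1.73,0.7) = (1.6375,1.6915)
  v2: (1-0.339)·(-0.73,3.63) + 0.339·(-0.47,0.91) = (-0.6419,2.7079)
  v3: (1-0.339)·(-3.2,1.85) + 0.339·(-2.97,0.12) = (-3.1220,1.2635)
  v4: (1-0.339)·(-2.88,0.52) + 0.339·(-3.65,-0.95) = (-3.1410,0.0217)
  v5: (1-0.339)·(-0.96,-3.99) + 0.339·(-0.68,-4.66) = (-0.8651,-4.2171)
  v6: (1-0.339)·(4.59,-1.99) + 0.339·(2.75,-2.79) = (3.9662,-2.2612)
Perimeter = Σ |v_{i+1} − v_i|:
  edge 1→2: √(-2.2793² + 1.0164²) = 2.4957 (running 2.4957)
  edge 2→3: √(-2.4802² + -1.4444²) = 2.8701 (running 5.3658)
  edge 3→4: √(-0.0190² + -1.2419²) = 1.2420 (running 6.6078)
  edge 4→5: √(2.2759² + -4.2388²) = 4.8112 (running 11.4190)
  edge 5→6: √(4.8313² + 1.9559²) = 5.2122 (running 16.6312)
  edge 6→1: √(-2.3288² + 3.9527²) = 4.5877 (running 21.2189)
Perimeter = 21.2189

Perimeter at t=0.339: 21.2189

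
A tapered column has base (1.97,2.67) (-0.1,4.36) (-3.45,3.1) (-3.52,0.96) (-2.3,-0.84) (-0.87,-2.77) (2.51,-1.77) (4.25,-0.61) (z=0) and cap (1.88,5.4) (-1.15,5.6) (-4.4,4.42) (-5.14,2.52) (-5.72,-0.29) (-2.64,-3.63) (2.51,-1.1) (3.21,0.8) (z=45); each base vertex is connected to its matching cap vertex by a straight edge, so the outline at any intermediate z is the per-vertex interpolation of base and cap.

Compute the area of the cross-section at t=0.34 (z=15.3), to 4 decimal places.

Area at t=0.34: 41.7669

Cross-section at t=0.34: each vertex is (1-t)·p0[i] + t·p1[i].
  v1: (1-0.34)·(1.97,2.67) + 0.34·(1.88,5.4) = (1.9394,3.5982)
  v2: (1-0.34)·(-0.1,4.36) + 0.34·(-1.15,5.6) = (-0.4570,4.7816)
  v3: (1-0.34)·(-3.45,3.1) + 0.34·(-4.4,4.42) = (-3.7730,3.5488)
  v4: (1-0.34)·(-3.52,0.96) + 0.34·(-5.14,2.52) = (-4.0708,1.4904)
  v5: (1-0.34)·(-2.3,-0.84) + 0.34·(-5.72,-0.29) = (-3.4628,-0.6530)
  v6: (1-0.34)·(-0.87,-2.77) + 0.34·(-2.64,-3.63) = (-1.4718,-3.0624)
  v7: (1-0.34)·(2.51,-1.77) + 0.34·(2.51,-1.1) = (2.5100,-1.5422)
  v8: (1-0.34)·(4.25,-0.61) + 0.34·(3.21,0.8) = (3.8964,-0.1306)
Shoelace sum Σ(x_i·y_{i+1} − x_{i+1}·y_i):
  i=1: 1.9394·4.7816 − -0.4570·3.5982 = +10.9178 (running +10.9178)
  i=2: -0.4570·3.5488 − -3.7730·4.7816 = +16.4192 (running +27.3370)
  i=3: -3.7730·1.4904 − -4.0708·3.5488 = +8.8232 (running +36.1602)
  i=4: -4.0708·-0.6530 − -3.4628·1.4904 = +7.8192 (running +43.9794)
  i=5: -3.4628·-3.0624 − -1.4718·-0.6530 = +9.6434 (running +53.6227)
  i=6: -1.4718·-1.5422 − 2.5100·-3.0624 = +9.9564 (running +63.5792)
  i=7: 2.5100·-0.1306 − 3.8964·-1.5422 = +5.6812 (running +69.2604)
  i=8: 3.8964·3.5982 − 1.9394·-0.1306 = +14.2733 (running +83.5337)
Area = |Σ|/2 = |83.5337|/2 = 41.7669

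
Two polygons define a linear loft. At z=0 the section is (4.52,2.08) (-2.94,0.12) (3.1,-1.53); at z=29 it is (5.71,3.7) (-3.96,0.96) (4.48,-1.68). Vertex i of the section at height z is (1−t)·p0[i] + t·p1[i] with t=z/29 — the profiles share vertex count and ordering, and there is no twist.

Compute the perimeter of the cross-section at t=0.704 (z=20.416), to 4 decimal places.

Cross-section at t=0.704: each vertex is (1-t)·p0[i] + t·p1[i].
  v1: (1-0.704)·(4.52,2.08) + 0.704·(5.71,3.7) = (5.3578,3.2205)
  v2: (1-0.704)·(-2.94,0.12) + 0.704·(-3.96,0.96) = (-3.6581,0.7114)
  v3: (1-0.704)·(3.1,-1.53) + 0.704·(4.48,-1.68) = (4.0715,-1.6356)
Perimeter = Σ |v_{i+1} − v_i|:
  edge 1→2: √(-9.0158² + -2.5091²) = 9.3585 (running 9.3585)
  edge 2→3: √(7.7296² + -2.3470²) = 8.0781 (running 17.4365)
  edge 3→1: √(1.2862² + 4.8561²) = 5.0235 (running 22.4601)
Perimeter = 22.4601

Perimeter at t=0.704: 22.4601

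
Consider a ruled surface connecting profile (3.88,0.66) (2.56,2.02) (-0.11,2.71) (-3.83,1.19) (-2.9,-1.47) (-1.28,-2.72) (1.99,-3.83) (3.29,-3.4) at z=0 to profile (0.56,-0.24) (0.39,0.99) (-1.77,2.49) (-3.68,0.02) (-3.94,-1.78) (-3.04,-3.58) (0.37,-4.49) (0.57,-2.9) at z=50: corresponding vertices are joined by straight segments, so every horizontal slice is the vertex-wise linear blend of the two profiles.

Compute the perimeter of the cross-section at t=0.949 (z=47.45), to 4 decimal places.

Perimeter at t=0.949: 18.6953

Cross-section at t=0.949: each vertex is (1-t)·p0[i] + t·p1[i].
  v1: (1-0.949)·(3.88,0.66) + 0.949·(0.56,-0.24) = (0.7293,-0.1941)
  v2: (1-0.949)·(2.56,2.02) + 0.949·(0.39,0.99) = (0.5007,1.0425)
  v3: (1-0.949)·(-0.11,2.71) + 0.949·(-1.77,2.49) = (-1.6853,2.5012)
  v4: (1-0.949)·(-3.83,1.19) + 0.949·(-3.68,0.02) = (-3.6877,0.0797)
  v5: (1-0.949)·(-2.9,-1.47) + 0.949·(-3.94,-1.78) = (-3.8870,-1.7642)
  v6: (1-0.949)·(-1.28,-2.72) + 0.949·(-3.04,-3.58) = (-2.9502,-3.5361)
  v7: (1-0.949)·(1.99,-3.83) + 0.949·(0.37,-4.49) = (0.4526,-4.4563)
  v8: (1-0.949)·(3.29,-3.4) + 0.949·(0.57,-2.9) = (0.7087,-2.9255)
Perimeter = Σ |v_{i+1} − v_i|:
  edge 1→2: √(-0.2287² + 1.2366²) = 1.2576 (running 1.2576)
  edge 2→3: √(-2.1860² + 1.4587²) = 2.6280 (running 3.8856)
  edge 3→4: √(-2.0023² + -2.4215²) = 3.1422 (running 7.0278)
  edge 4→5: √(-0.1993² + -1.8439²) = 1.8546 (running 8.8824)
  edge 5→6: √(0.9367² + -1.7720²) = 2.0043 (running 10.8867)
  edge 6→7: √(3.4029² + -0.9202²) = 3.5251 (running 14.4117)
  edge 7→8: √(0.2561² + 1.5308²) = 1.5521 (running 15.9639)
  edge 8→1: √(0.0206² + 2.7314²) = 2.7315 (running 18.6953)
Perimeter = 18.6953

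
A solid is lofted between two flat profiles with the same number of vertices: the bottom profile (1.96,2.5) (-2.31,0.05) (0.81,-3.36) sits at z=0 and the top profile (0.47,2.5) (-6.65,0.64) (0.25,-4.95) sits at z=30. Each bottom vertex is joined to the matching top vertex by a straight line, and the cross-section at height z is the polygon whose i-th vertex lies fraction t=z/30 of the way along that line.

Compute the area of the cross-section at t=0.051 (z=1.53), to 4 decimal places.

Cross-section at t=0.051: each vertex is (1-t)·p0[i] + t·p1[i].
  v1: (1-0.051)·(1.96,2.5) + 0.051·(0.47,2.5) = (1.8840,2.5000)
  v2: (1-0.051)·(-2.31,0.05) + 0.051·(-6.65,0.64) = (-2.5313,0.0801)
  v3: (1-0.051)·(0.81,-3.36) + 0.051·(0.25,-4.95) = (0.7814,-3.4411)
Shoelace sum Σ(x_i·y_{i+1} − x_{i+1}·y_i):
  i=1: 1.8840·0.0801 − -2.5313·2.5000 = +6.4792 (running +6.4792)
  i=2: -2.5313·-3.4411 − 0.7814·0.0801 = +8.6480 (running +15.1272)
  i=3: 0.7814·2.5000 − 1.8840·-3.4411 = +8.4366 (running +23.5639)
Area = |Σ|/2 = |23.5639|/2 = 11.7819

Area at t=0.051: 11.7819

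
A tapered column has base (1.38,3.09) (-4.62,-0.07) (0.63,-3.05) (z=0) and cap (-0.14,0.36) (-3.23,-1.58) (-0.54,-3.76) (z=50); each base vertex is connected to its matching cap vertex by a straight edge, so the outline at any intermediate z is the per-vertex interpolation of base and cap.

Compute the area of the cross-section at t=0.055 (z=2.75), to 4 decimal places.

Area at t=0.055: 16.4742

Cross-section at t=0.055: each vertex is (1-t)·p0[i] + t·p1[i].
  v1: (1-0.055)·(1.38,3.09) + 0.055·(-0.14,0.36) = (1.2964,2.9398)
  v2: (1-0.055)·(-4.62,-0.07) + 0.055·(-3.23,-1.58) = (-4.5435,-0.1531)
  v3: (1-0.055)·(0.63,-3.05) + 0.055·(-0.54,-3.76) = (0.5656,-3.0890)
Shoelace sum Σ(x_i·y_{i+1} − x_{i+1}·y_i):
  i=1: 1.2964·-0.1531 − -4.5435·2.9398 = +13.1589 (running +13.1589)
  i=2: -4.5435·-3.0890 − 0.5656·-0.1531 = +14.1218 (running +27.2808)
  i=3: 0.5656·2.9398 − 1.2964·-3.0890 = +5.6676 (running +32.9483)
Area = |Σ|/2 = |32.9483|/2 = 16.4742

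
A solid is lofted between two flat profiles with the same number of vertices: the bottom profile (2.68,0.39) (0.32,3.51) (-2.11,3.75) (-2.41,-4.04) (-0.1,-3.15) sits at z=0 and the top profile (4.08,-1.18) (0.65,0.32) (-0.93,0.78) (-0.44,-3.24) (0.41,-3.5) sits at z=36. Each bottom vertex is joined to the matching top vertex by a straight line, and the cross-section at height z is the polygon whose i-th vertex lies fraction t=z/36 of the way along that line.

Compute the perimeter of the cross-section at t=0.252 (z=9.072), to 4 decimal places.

Cross-section at t=0.252: each vertex is (1-t)·p0[i] + t·p1[i].
  v1: (1-0.252)·(2.68,0.39) + 0.252·(4.08,-1.18) = (3.0328,-0.0056)
  v2: (1-0.252)·(0.32,3.51) + 0.252·(0.65,0.32) = (0.4032,2.7061)
  v3: (1-0.252)·(-2.11,3.75) + 0.252·(-0.93,0.78) = (-1.8126,3.0016)
  v4: (1-0.252)·(-2.41,-4.04) + 0.252·(-0.44,-3.24) = (-1.9136,-3.8384)
  v5: (1-0.252)·(-0.1,-3.15) + 0.252·(0.41,-3.5) = (0.0285,-3.2382)
Perimeter = Σ |v_{i+1} − v_i|:
  edge 1→2: √(-2.6296² + 2.7118²) = 3.7774 (running 3.7774)
  edge 2→3: √(-2.2158² + 0.2954²) = 2.2354 (running 6.0128)
  edge 3→4: √(-0.1009² + -6.8400²) = 6.8407 (running 12.8535)
  edge 4→5: √(1.9421² + 0.6002²) = 2.0327 (running 14.8862)
  edge 5→1: √(3.0043² + 3.2326²) = 4.4131 (running 19.2993)
Perimeter = 19.2993

Perimeter at t=0.252: 19.2993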